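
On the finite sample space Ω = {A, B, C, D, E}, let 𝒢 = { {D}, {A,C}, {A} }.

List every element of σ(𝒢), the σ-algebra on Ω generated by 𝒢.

σ(𝒢) (16 sets): { {}, {A}, {C}, {D}, {A,C}, {A,D}, {B,E}, {C,D}, {A,B,E}, {A,C,D}, {B,C,E}, {B,D,E}, {A,B,C,E}, {A,B,D,E}, {B,C,D,E}, Ω }

Working:
Take S₀ = 𝒢 ∪ {∅, Ω} = { {}, {A}, {D}, {A,C}, Ω }.
Iteration 1 (5 new):
  {A,D}  = {D} ∪ {A}
  {A,C,D}  = {A,C} ∪ {D}
  {B,D,E}  = Ω∖{A,C}
  {A,B,C,E}  = Ω∖{D}
  {B,C,D,E}  = Ω∖{A}
  |family| = 10
Iteration 2: +3 →
  {B,E}  = Ω∖{A,C,D}
  {B,C,E}  = Ω∖{A,D}
  {A,B,D,E}  = {A,D} ∪ {B,D,E}
  |family| = 13
Iteration 3: 2 new —
  {C}  = Ω∖{A,B,D,E}
  {A,B,E}  = {B,E} ∪ {A}
  |family| = 15
Iteration 4: +1 →
  {C,D}  = Ω∖{A,B,E}
  |family| = 16
Iteration 5: stable.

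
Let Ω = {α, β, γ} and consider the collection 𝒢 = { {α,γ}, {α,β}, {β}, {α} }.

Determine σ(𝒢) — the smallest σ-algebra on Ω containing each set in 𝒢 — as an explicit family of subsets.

Answer: σ(𝒢) = { {}, {α}, {β}, {γ}, {α,β}, {α,γ}, {β,γ}, Ω }

Check:
Take S₀ = 𝒢 ∪ {∅, Ω} = { {}, {α}, {β}, {α,β}, {α,γ}, Ω }.
Round 1 adds 2:
  {γ}  = {α,β}ᶜ
  {β,γ}  = {α}ᶜ
Round 2: already closed under ᶜ and ∪.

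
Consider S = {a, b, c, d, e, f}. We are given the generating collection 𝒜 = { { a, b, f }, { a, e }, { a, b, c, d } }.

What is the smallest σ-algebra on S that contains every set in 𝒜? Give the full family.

Seed the family with 𝒜 together with ∅ and S: { ∅, { a, e }, { a, b, f }, { a, b, c, d }, S }.
Iteration 1 adds 6:
  { e, f }  = ᶜ of { a, b, c, d }
  { c, d, e }  = ᶜ of { a, b, f }
  { a, b, e, f }  = { a, e } ∪ { a, b, f }
  { b, c, d, f }  = ᶜ of { a, e }
  { a, b, c, d, e }  = { a, e } ∪ { a, b, c, d }
  { a, b, c, d, f }  = { a, b, c, d } ∪ { a, b, f }
  |family| = 11
Iteration 2 (7 new):
  { e }  = ᶜ of { a, b, c, d, f }
  { f }  = ᶜ of { a, b, c, d, e }
  { c, d }  = ᶜ of { a, b, e, f }
  { a, e, f }  = { e, f } ∪ { a, e }
  { a, c, d, e }  = { c, d, e } ∪ { a, e }
  { c, d, e, f }  = { c, d, e } ∪ { e, f }
  { b, c, d, e, f }  = { c, d, e } ∪ { b, c, d, f }
  |family| = 18
Iteration 3: 6 new —
  { a }  = ᶜ of { b, c, d, e, f }
  { a, b }  = ᶜ of { c, d, e, f }
  { b, f }  = ᶜ of { a, c, d, e }
  { b, c, d }  = ᶜ of { a, e, f }
  { c, d, f }  = { c, d } ∪ { f }
  { a, c, d, e, f }  = { c, d, e } ∪ { a, e, f }
  |family| = 24
Iteration 4. New:
  { b }  = ᶜ of { a, c, d, e, f }
  { a, f }  = { f } ∪ { a }
  { a, b, e }  = ᶜ of { c, d, f }
  { a, c, d }  = { c, d } ∪ { a }
  { b, e, f }  = { e, f } ∪ { b, f }
  { a, c, d, f }  = { c, d, f } ∪ { a }
  { b, c, d, e }  = { c, d, e } ∪ { b, c, d }
  |family| = 31
Iteration 5 adds 1:
  { b, e }  = ᶜ of { a, c, d, f }
  |family| = 32
Iteration 6: already closed under ᶜ and ∪.

Hence σ(𝒜) has 32 members: { ∅, { a }, { b }, { e }, { f }, { a, b }, { a, e }, { a, f }, { b, e }, { b, f }, { c, d }, { e, f }, { a, b, e }, { a, b, f }, { a, c, d }, { a, e, f }, { b, c, d }, { b, e, f }, { c, d, e }, { c, d, f }, { a, b, c, d }, { a, b, e, f }, { a, c, d, e }, { a, c, d, f }, { b, c, d, e }, { b, c, d, f }, { c, d, e, f }, { a, b, c, d, e }, { a, b, c, d, f }, { a, c, d, e, f }, { b, c, d, e, f }, S }.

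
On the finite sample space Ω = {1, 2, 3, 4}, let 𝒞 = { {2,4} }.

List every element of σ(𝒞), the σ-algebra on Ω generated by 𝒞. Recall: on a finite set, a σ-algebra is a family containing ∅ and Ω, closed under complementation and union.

Initial family (3 sets): { {}, {2,4}, Ω }.
Iteration 1 adds 1:
  {1,3}  = Ω∖{2,4}
  |family| = 4
Iteration 2: already closed under ᶜ and ∪.

Therefore σ(𝒞) = { {}, {1,3}, {2,4}, Ω } (|σ(𝒞)| = 4).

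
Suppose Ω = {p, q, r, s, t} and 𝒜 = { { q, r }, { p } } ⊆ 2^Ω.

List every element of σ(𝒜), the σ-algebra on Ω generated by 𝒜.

Begin from { ∅, { p }, { q, r }, Ω } (that is, 𝒜 plus ∅ and Ω).
Iteration 1 (3 new):
  { p, q, r }  = { q, r } ∪ { p }
  { p, s, t }  = { q, r }ᶜ
  { q, r, s, t }  = { p }ᶜ
Iteration 2 (1 new):
  { s, t }  = { p, q, r }ᶜ
After Iteration 3 the family is unchanged; done.

|σ(𝒜)| = 8.  σ(𝒜) = { ∅, { p }, { q, r }, { s, t }, { p, q, r }, { p, s, t }, { q, r, s, t }, Ω }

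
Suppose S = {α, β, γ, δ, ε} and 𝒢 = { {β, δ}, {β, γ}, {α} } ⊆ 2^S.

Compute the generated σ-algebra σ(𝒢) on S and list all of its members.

|σ(𝒢)| = 32.  σ(𝒢) = { ∅, {α}, {β}, {γ}, {δ}, {ε}, {α, β}, {α, γ}, {α, δ}, {α, ε}, {β, γ}, {β, δ}, {β, ε}, {γ, δ}, {γ, ε}, {δ, ε}, {α, β, γ}, {α, β, δ}, {α, β, ε}, {α, γ, δ}, {α, γ, ε}, {α, δ, ε}, {β, γ, δ}, {β, γ, ε}, {β, δ, ε}, {γ, δ, ε}, {α, β, γ, δ}, {α, β, γ, ε}, {α, β, δ, ε}, {α, γ, δ, ε}, {β, γ, δ, ε}, S }

Check:
Start: 𝒢 ∪ {∅, S} = { ∅, {α}, {β, γ}, {β, δ}, S }.
Step 1 adds 6:
  {α, β, γ}  = {β, γ} ∪ {α}
  {α, β, δ}  = {β, δ} ∪ {α}
  {α, γ, ε}  = ᶜ of {β, δ}
  {α, δ, ε}  = ᶜ of {β, γ}
  {β, γ, δ}  = {β, γ} ∪ {β, δ}
  {β, γ, δ, ε}  = ᶜ of {α}
Step 2: 7 new —
  {α, ε}  = ᶜ of {β, γ, δ}
  {γ, ε}  = ᶜ of {α, β, δ}
  {δ, ε}  = ᶜ of {α, β, γ}
  {α, β, γ, δ}  = {β, γ, δ} ∪ {α, β, γ}
  {α, β, γ, ε}  = {α, β, γ} ∪ {α, γ, ε}
  {α, β, δ, ε}  = {α, δ, ε} ∪ {α, β, δ}
  {α, γ, δ, ε}  = {α, δ, ε} ∪ {α, γ, ε}
Step 3. New:
  {β}  = ᶜ of {α, γ, δ, ε}
  {γ}  = ᶜ of {α, β, δ, ε}
  {δ}  = ᶜ of {α, β, γ, ε}
  {ε}  = ᶜ of {α, β, γ, δ}
  {β, γ, ε}  = {β, γ} ∪ {γ, ε}
  {β, δ, ε}  = {δ, ε} ∪ {β, δ}
  {γ, δ, ε}  = {δ, ε} ∪ {γ, ε}
Step 4: 6 new —
  {α, β}  = ᶜ of {γ, δ, ε}
  {α, γ}  = ᶜ of {β, δ, ε}
  {α, δ}  = ᶜ of {β, γ, ε}
  {β, ε}  = {β} ∪ {ε}
  {γ, δ}  = {γ} ∪ {δ}
  {α, β, ε}  = {β} ∪ {α, ε}
Step 5 adds 1:
  {α, γ, δ}  = ᶜ of {β, ε}
Step 6 adds nothing — fixpoint reached.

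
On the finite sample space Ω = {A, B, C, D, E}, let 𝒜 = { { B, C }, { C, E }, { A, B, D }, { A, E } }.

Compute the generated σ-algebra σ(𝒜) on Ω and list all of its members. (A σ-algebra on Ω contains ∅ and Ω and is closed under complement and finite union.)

σ(𝒜) = { {}, { A }, { B }, { C }, { D }, { E }, { A, B }, { A, C }, { A, D }, { A, E }, { B, C }, { B, D }, { B, E }, { C, D }, { C, E }, { D, E }, { A, B, C }, { A, B, D }, { A, B, E }, { A, C, D }, { A, C, E }, { A, D, E }, { B, C, D }, { B, C, E }, { B, D, E }, { C, D, E }, { A, B, C, D }, { A, B, C, E }, { A, B, D, E }, { A, C, D, E }, { B, C, D, E }, Ω }

Trace:
Start: 𝒜 ∪ {∅, Ω} = { {}, { A, E }, { B, C }, { C, E }, { A, B, D }, Ω }.
Step 1 adds 7:
  { A, C, E }  = { A, E } ∪ { C, E }
  { A, D, E }  = { B, C }ᶜ
  { B, C, D }  = { A, E }ᶜ
  { B, C, E }  = { B, C } ∪ { C, E }
  { A, B, C, D }  = { B, C } ∪ { A, B, D }
  { A, B, C, E }  = { B, C } ∪ { A, E }
  { A, B, D, E }  = { A, E } ∪ { A, B, D }
Step 2 adds 7:
  { C }  = { A, B, D, E }ᶜ
  { D }  = { A, B, C, E }ᶜ
  { E }  = { A, B, C, D }ᶜ
  { A, D }  = { B, C, E }ᶜ
  { B, D }  = { A, C, E }ᶜ
  { A, C, D, E }  = { A, D, E } ∪ { A, C, E }
  { B, C, D, E }  = { B, C, D } ∪ { B, C, E }
Step 3 adds 7:
  { A }  = { B, C, D, E }ᶜ
  { B }  = { A, C, D, E }ᶜ
  { C, D }  = { C } ∪ { D }
  { D, E }  = { E } ∪ { D }
  { A, C, D }  = { A, D } ∪ { C }
  { B, D, E }  = { B, D } ∪ { E }
  { C, D, E }  = { C, E } ∪ { D }
Step 4. New:
  { A, B }  = { C, D, E }ᶜ
  { A, C }  = { B, D, E }ᶜ
  { B, E }  = { A, C, D }ᶜ
  { A, B, C }  = { D, E }ᶜ
  { A, B, E }  = { C, D }ᶜ
Step 5: closed — nothing new.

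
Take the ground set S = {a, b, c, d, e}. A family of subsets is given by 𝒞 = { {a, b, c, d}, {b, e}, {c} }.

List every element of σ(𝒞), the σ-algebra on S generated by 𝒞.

σ(𝒞) (16 sets): { ∅, {b}, {c}, {e}, {a, d}, {b, c}, {b, e}, {c, e}, {a, b, d}, {a, c, d}, {a, d, e}, {b, c, e}, {a, b, c, d}, {a, b, d, e}, {a, c, d, e}, S }

Derivation:
Begin from { ∅, {c}, {b, e}, {a, b, c, d}, S } (that is, 𝒞 plus ∅ and S).
Round 1 adds 4:
  {e}  = {a, b, c, d}ᶜ
  {a, c, d}  = {b, e}ᶜ
  {b, c, e}  = {c} ∪ {b, e}
  {a, b, d, e}  = {c}ᶜ
  [9 total]
Round 2. New:
  {a, d}  = {b, c, e}ᶜ
  {c, e}  = {e} ∪ {c}
  {a, c, d, e}  = {e} ∪ {a, c, d}
  [12 total]
Round 3: 3 new —
  {b}  = {a, c, d, e}ᶜ
  {a, b, d}  = {c, e}ᶜ
  {a, d, e}  = {a, d} ∪ {e}
  [15 total]
Round 4: +1 →
  {b, c}  = {a, d, e}ᶜ
  [16 total]
Round 5: already closed under ᶜ and ∪.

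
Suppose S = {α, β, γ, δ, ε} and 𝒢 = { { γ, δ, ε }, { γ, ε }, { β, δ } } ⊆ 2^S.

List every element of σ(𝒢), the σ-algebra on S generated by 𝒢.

Start: 𝒢 ∪ {∅, S} = { ∅, { β, δ }, { γ, ε }, { γ, δ, ε }, S }.
Pass 1: +4 →
  { α, β }  = complement { γ, δ, ε }
  { α, β, δ }  = complement { γ, ε }
  { α, γ, ε }  = complement { β, δ }
  { β, γ, δ, ε }  = { γ, δ, ε } ∪ { β, δ }
  — 9 sets.
Pass 2 adds 3:
  { α }  = complement { β, γ, δ, ε }
  { α, β, γ, ε }  = { α, β } ∪ { α, γ, ε }
  { α, γ, δ, ε }  = { γ, δ, ε } ∪ { α, γ, ε }
  — 12 sets.
Pass 3: 2 new —
  { β }  = complement { α, γ, δ, ε }
  { δ }  = complement { α, β, γ, ε }
  — 14 sets.
Pass 4 (2 new):
  { α, δ }  = { δ } ∪ { α }
  { β, γ, ε }  = { γ, ε } ∪ { β }
  — 16 sets.
Pass 5: already closed under ᶜ and ∪.

|σ(𝒢)| = 16.  σ(𝒢) = { ∅, { α }, { β }, { δ }, { α, β }, { α, δ }, { β, δ }, { γ, ε }, { α, β, δ }, { α, γ, ε }, { β, γ, ε }, { γ, δ, ε }, { α, β, γ, ε }, { α, γ, δ, ε }, { β, γ, δ, ε }, S }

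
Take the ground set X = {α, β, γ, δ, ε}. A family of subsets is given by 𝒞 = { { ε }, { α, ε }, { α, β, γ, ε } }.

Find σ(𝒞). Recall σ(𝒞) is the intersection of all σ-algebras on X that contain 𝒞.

Begin from { ∅, { ε }, { α, ε }, { α, β, γ, ε }, X } (that is, 𝒞 plus ∅ and X).
Step 1 (3 new):
  { δ }  = X∖{ α, β, γ, ε }
  { β, γ, δ }  = X∖{ α, ε }
  { α, β, γ, δ }  = X∖{ ε }
  |family| = 8
Step 2. New:
  { δ, ε }  = { δ } ∪ { ε }
  { α, δ, ε }  = { δ } ∪ { α, ε }
  { β, γ, δ, ε }  = { β, γ, δ } ∪ { ε }
  |family| = 11
Step 3 (3 new):
  { α }  = X∖{ β, γ, δ, ε }
  { β, γ }  = X∖{ α, δ, ε }
  { α, β, γ }  = X∖{ δ, ε }
  |family| = 14
Step 4 adds 2:
  { α, δ }  = { δ } ∪ { α }
  { β, γ, ε }  = { β, γ } ∪ { ε }
  |family| = 16
Step 5: closed — nothing new.

σ(𝒞) = { ∅, { α }, { δ }, { ε }, { α, δ }, { α, ε }, { β, γ }, { δ, ε }, { α, β, γ }, { α, δ, ε }, { β, γ, δ }, { β, γ, ε }, { α, β, γ, δ }, { α, β, γ, ε }, { β, γ, δ, ε }, X }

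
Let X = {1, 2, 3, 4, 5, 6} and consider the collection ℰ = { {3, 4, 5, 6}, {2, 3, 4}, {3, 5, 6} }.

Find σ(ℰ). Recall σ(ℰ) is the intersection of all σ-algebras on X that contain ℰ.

|σ(ℰ)| = 32.  σ(ℰ) = { {}, {1}, {2}, {3}, {4}, {1, 2}, {1, 3}, {1, 4}, {2, 3}, {2, 4}, {3, 4}, {5, 6}, {1, 2, 3}, {1, 2, 4}, {1, 3, 4}, {1, 5, 6}, {2, 3, 4}, {2, 5, 6}, {3, 5, 6}, {4, 5, 6}, {1, 2, 3, 4}, {1, 2, 5, 6}, {1, 3, 5, 6}, {1, 4, 5, 6}, {2, 3, 5, 6}, {2, 4, 5, 6}, {3, 4, 5, 6}, {1, 2, 3, 5, 6}, {1, 2, 4, 5, 6}, {1, 3, 4, 5, 6}, {2, 3, 4, 5, 6}, X }

Check:
Initial family (5 sets): { {}, {2, 3, 4}, {3, 5, 6}, {3, 4, 5, 6}, X }.
Step 1. New:
  {1, 2}  = complement {3, 4, 5, 6}
  {1, 2, 4}  = complement {3, 5, 6}
  {1, 5, 6}  = complement {2, 3, 4}
  {2, 3, 4, 5, 6}  = {2, 3, 4} ∪ {3, 5, 6}
  — 9 sets.
Step 2 adds 7:
  {1}  = complement {2, 3, 4, 5, 6}
  {1, 2, 3, 4}  = {2, 3, 4} ∪ {1, 2}
  {1, 2, 5, 6}  = {1, 2} ∪ {1, 5, 6}
  {1, 3, 5, 6}  = {1, 5, 6} ∪ {3, 5, 6}
  {1, 2, 3, 5, 6}  = {1, 2} ∪ {3, 5, 6}
  {1, 2, 4, 5, 6}  = {1, 2, 4} ∪ {1, 5, 6}
  {1, 3, 4, 5, 6}  = {3, 4, 5, 6} ∪ {1, 5, 6}
  — 16 sets.
Step 3. New:
  {2}  = complement {1, 3, 4, 5, 6}
  {3}  = complement {1, 2, 4, 5, 6}
  {4}  = complement {1, 2, 3, 5, 6}
  {2, 4}  = complement {1, 3, 5, 6}
  {3, 4}  = complement {1, 2, 5, 6}
  {5, 6}  = complement {1, 2, 3, 4}
  — 22 sets.
Step 4: 10 new —
  {1, 3}  = {1} ∪ {3}
  {1, 4}  = {1} ∪ {4}
  {2, 3}  = {2} ∪ {3}
  {1, 2, 3}  = {1, 2} ∪ {3}
  {1, 3, 4}  = {3, 4} ∪ {1}
  {2, 5, 6}  = {5, 6} ∪ {2}
  {4, 5, 6}  = {5, 6} ∪ {4}
  {1, 4, 5, 6}  = {1, 5, 6} ∪ {4}
  {2, 3, 5, 6}  = {2} ∪ {3, 5, 6}
  {2, 4, 5, 6}  = {5, 6} ∪ {2, 4}
  — 32 sets.
Step 5: no new sets; the family is a σ-algebra.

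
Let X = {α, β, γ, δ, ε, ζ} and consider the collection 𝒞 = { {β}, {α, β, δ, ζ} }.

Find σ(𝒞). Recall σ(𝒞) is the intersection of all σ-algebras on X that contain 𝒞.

Initial family (4 sets): { ∅, {β}, {α, β, δ, ζ}, X }.
Pass 1: 2 new —
  {γ, ε}  = complement {α, β, δ, ζ}
  {α, γ, δ, ε, ζ}  = complement {β}
  |family| = 6
Pass 2 adds 1:
  {β, γ, ε}  = {γ, ε} ∪ {β}
  |family| = 7
Pass 3: +1 →
  {α, δ, ζ}  = complement {β, γ, ε}
  |family| = 8
After Pass 4 the family is unchanged; done.

σ(𝒞) = { ∅, {β}, {γ, ε}, {α, δ, ζ}, {β, γ, ε}, {α, β, δ, ζ}, {α, γ, δ, ε, ζ}, X }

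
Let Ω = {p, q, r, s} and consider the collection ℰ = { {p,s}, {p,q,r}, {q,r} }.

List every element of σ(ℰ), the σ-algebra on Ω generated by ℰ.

Seed the family with ℰ together with ∅ and Ω: { ∅, {p,s}, {q,r}, {p,q,r}, Ω }.
Round 1 adds 1:
  {s}  = Ω∖{p,q,r}
  [6 total]
Round 2. New:
  {q,r,s}  = {s} ∪ {q,r}
  [7 total]
Round 3 (1 new):
  {p}  = Ω∖{q,r,s}
  [8 total]
After Round 4 the family is unchanged; done.

Hence σ(ℰ) has 8 members: { ∅, {p}, {s}, {p,s}, {q,r}, {p,q,r}, {q,r,s}, Ω }.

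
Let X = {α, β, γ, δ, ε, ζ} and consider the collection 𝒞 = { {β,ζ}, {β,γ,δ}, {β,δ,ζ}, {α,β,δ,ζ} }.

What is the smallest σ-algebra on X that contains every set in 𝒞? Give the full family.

Answer: σ(𝒞) = { {}, {α}, {β}, {γ}, {δ}, {ε}, {ζ}, {α,β}, {α,γ}, {α,δ}, {α,ε}, {α,ζ}, {β,γ}, {β,δ}, {β,ε}, {β,ζ}, {γ,δ}, {γ,ε}, {γ,ζ}, {δ,ε}, {δ,ζ}, {ε,ζ}, {α,β,γ}, {α,β,δ}, {α,β,ε}, {α,β,ζ}, {α,γ,δ}, {α,γ,ε}, {α,γ,ζ}, {α,δ,ε}, {α,δ,ζ}, {α,ε,ζ}, {β,γ,δ}, {β,γ,ε}, {β,γ,ζ}, {β,δ,ε}, {β,δ,ζ}, {β,ε,ζ}, {γ,δ,ε}, {γ,δ,ζ}, {γ,ε,ζ}, {δ,ε,ζ}, {α,β,γ,δ}, {α,β,γ,ε}, {α,β,γ,ζ}, {α,β,δ,ε}, {α,β,δ,ζ}, {α,β,ε,ζ}, {α,γ,δ,ε}, {α,γ,δ,ζ}, {α,γ,ε,ζ}, {α,δ,ε,ζ}, {β,γ,δ,ε}, {β,γ,δ,ζ}, {β,γ,ε,ζ}, {β,δ,ε,ζ}, {γ,δ,ε,ζ}, {α,β,γ,δ,ε}, {α,β,γ,δ,ζ}, {α,β,γ,ε,ζ}, {α,β,δ,ε,ζ}, {α,γ,δ,ε,ζ}, {β,γ,δ,ε,ζ}, X }

Check:
Start: 𝒞 ∪ {∅, X} = { {}, {β,ζ}, {β,γ,δ}, {β,δ,ζ}, {α,β,δ,ζ}, X }.
Iteration 1. New:
  {γ,ε}  = ᶜ of {α,β,δ,ζ}
  {α,γ,ε}  = ᶜ of {β,δ,ζ}
  {α,ε,ζ}  = ᶜ of {β,γ,δ}
  {α,γ,δ,ε}  = ᶜ of {β,ζ}
  {β,γ,δ,ζ}  = {β,δ,ζ} ∪ {β,γ,δ}
  {α,β,γ,δ,ζ}  = {β,γ,δ} ∪ {α,β,δ,ζ}
  |family| = 12
Iteration 2 adds 11:
  {ε}  = ᶜ of {α,β,γ,δ,ζ}
  {α,ε}  = ᶜ of {β,γ,δ,ζ}
  {α,β,ε,ζ}  = {β,ζ} ∪ {α,ε,ζ}
  {α,γ,ε,ζ}  = {α,γ,ε} ∪ {α,ε,ζ}
  {β,γ,δ,ε}  = {β,γ,δ} ∪ {γ,ε}
  {β,γ,ε,ζ}  = {β,ζ} ∪ {γ,ε}
  {α,β,γ,δ,ε}  = {β,γ,δ} ∪ {α,γ,ε}
  {α,β,γ,ε,ζ}  = {α,γ,ε} ∪ {β,ζ}
  {α,β,δ,ε,ζ}  = {β,δ,ζ} ∪ {α,ε,ζ}
  {α,γ,δ,ε,ζ}  = {α,ε,ζ} ∪ {α,γ,δ,ε}
  {β,γ,δ,ε,ζ}  = {β,δ,ζ} ∪ {γ,ε}
  |family| = 23
Iteration 3. New:
  {α}  = ᶜ of {β,γ,δ,ε,ζ}
  {β}  = ᶜ of {α,γ,δ,ε,ζ}
  {γ}  = ᶜ of {α,β,δ,ε,ζ}
  {δ}  = ᶜ of {α,β,γ,ε,ζ}
  {ζ}  = ᶜ of {α,β,γ,δ,ε}
  {α,δ}  = ᶜ of {β,γ,ε,ζ}
  {α,ζ}  = ᶜ of {β,γ,δ,ε}
  {β,δ}  = ᶜ of {α,γ,ε,ζ}
  {γ,δ}  = ᶜ of {α,β,ε,ζ}
  {β,ε,ζ}  = {β,ζ} ∪ {ε}
  {β,δ,ε,ζ}  = {β,δ,ζ} ∪ {ε}
  |family| = 34
Iteration 4 adds 26:
  {α,β}  = {α} ∪ {β}
  {α,γ}  = ᶜ of {β,δ,ε,ζ}
  {β,γ}  = {β} ∪ {γ}
  {β,ε}  = {β} ∪ {ε}
  {γ,ζ}  = {ζ} ∪ {γ}
  {δ,ε}  = {ε} ∪ {δ}
  {δ,ζ}  = {ζ} ∪ {δ}
  {ε,ζ}  = {ζ} ∪ {ε}
  {α,β,δ}  = {α} ∪ {β,δ}
  {α,β,ε}  = {β} ∪ {α,ε}
  {α,β,ζ}  = {α} ∪ {β,ζ}
  {α,γ,δ}  = ᶜ of {β,ε,ζ}
  {α,γ,ζ}  = {α,ζ} ∪ {γ}
  {α,δ,ε}  = {ε} ∪ {α,δ}
  {α,δ,ζ}  = {α,ζ} ∪ {α,δ}
  {β,γ,ε}  = {β} ∪ {γ,ε}
  {β,γ,ζ}  = {β,ζ} ∪ {γ}
  {β,δ,ε}  = {ε} ∪ {β,δ}
  {γ,δ,ε}  = {γ,δ} ∪ {ε}
  {γ,δ,ζ}  = {γ,δ} ∪ {ζ}
  {γ,ε,ζ}  = {ζ} ∪ {γ,ε}
  {α,β,γ,δ}  = {α} ∪ {β,γ,δ}
  {α,β,γ,ε}  = {α,γ,ε} ∪ {β}
  {α,β,δ,ε}  = {α,ε} ∪ {β,δ}
  {α,γ,δ,ζ}  = {γ,δ} ∪ {α,ζ}
  {α,δ,ε,ζ}  = {α,δ} ∪ {α,ε,ζ}
  |family| = 60
Iteration 5 (4 new):
  {α,β,γ}  = {β} ∪ {α,γ}
  {δ,ε,ζ}  = {ε,ζ} ∪ {δ,ε}
  {α,β,γ,ζ}  = ᶜ of {δ,ε}
  {γ,δ,ε,ζ}  = ᶜ of {α,β}
  |family| = 64
Iteration 6: no new sets; the family is a σ-algebra.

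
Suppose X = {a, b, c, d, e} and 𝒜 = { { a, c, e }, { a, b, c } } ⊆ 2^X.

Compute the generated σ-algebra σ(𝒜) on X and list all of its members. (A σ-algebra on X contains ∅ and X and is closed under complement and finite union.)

Initial family (4 sets): { {}, { a, b, c }, { a, c, e }, X }.
Pass 1 adds 3:
  { b, d }  = { a, c, e }ᶜ
  { d, e }  = { a, b, c }ᶜ
  { a, b, c, e }  = { a, c, e } ∪ { a, b, c }
  [7 total]
Pass 2. New:
  { d }  = { a, b, c, e }ᶜ
  { b, d, e }  = { d, e } ∪ { b, d }
  { a, b, c, d }  = { a, b, c } ∪ { b, d }
  { a, c, d, e }  = { d, e } ∪ { a, c, e }
  [11 total]
Pass 3. New:
  { b }  = { a, c, d, e }ᶜ
  { e }  = { a, b, c, d }ᶜ
  { a, c }  = { b, d, e }ᶜ
  [14 total]
Pass 4. New:
  { b, e }  = { b } ∪ { e }
  { a, c, d }  = { a, c } ∪ { d }
  [16 total]
After Pass 5 the family is unchanged; done.

|σ(𝒜)| = 16.  σ(𝒜) = { {}, { b }, { d }, { e }, { a, c }, { b, d }, { b, e }, { d, e }, { a, b, c }, { a, c, d }, { a, c, e }, { b, d, e }, { a, b, c, d }, { a, b, c, e }, { a, c, d, e }, X }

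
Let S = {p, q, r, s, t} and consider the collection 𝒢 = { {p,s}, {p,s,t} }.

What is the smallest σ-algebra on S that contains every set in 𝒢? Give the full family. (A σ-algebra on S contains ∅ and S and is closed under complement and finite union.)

Seed the family with 𝒢 together with ∅ and S: { {}, {p,s}, {p,s,t}, S }.
Pass 1 adds 2:
  {q,r}  = S∖{p,s,t}
  {q,r,t}  = S∖{p,s}
  |family| = 6
Pass 2: 1 new —
  {p,q,r,s}  = {q,r} ∪ {p,s}
  |family| = 7
Pass 3 adds 1:
  {t}  = S∖{p,q,r,s}
  |family| = 8
After Pass 4 the family is unchanged; done.

Therefore σ(𝒢) = { {}, {t}, {p,s}, {q,r}, {p,s,t}, {q,r,t}, {p,q,r,s}, S } (|σ(𝒢)| = 8).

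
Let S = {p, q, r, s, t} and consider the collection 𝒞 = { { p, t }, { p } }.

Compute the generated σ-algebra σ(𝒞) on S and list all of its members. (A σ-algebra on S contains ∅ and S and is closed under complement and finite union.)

Take S₀ = 𝒞 ∪ {∅, S} = { {}, { p }, { p, t }, S }.
Iteration 1 adds 2:
  { q, r, s }  = S∖{ p, t }
  { q, r, s, t }  = S∖{ p }
  [6 total]
Iteration 2: +1 →
  { p, q, r, s }  = { q, r, s } ∪ { p }
  [7 total]
Iteration 3. New:
  { t }  = S∖{ p, q, r, s }
  [8 total]
After Iteration 4 the family is unchanged; done.

Therefore σ(𝒞) = { {}, { p }, { t }, { p, t }, { q, r, s }, { p, q, r, s }, { q, r, s, t }, S } (|σ(𝒞)| = 8).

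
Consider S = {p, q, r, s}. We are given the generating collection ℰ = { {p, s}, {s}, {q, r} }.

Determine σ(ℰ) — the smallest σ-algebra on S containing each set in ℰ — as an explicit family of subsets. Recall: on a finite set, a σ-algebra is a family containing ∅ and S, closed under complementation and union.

Answer: σ(ℰ) = { {}, {p}, {s}, {p, s}, {q, r}, {p, q, r}, {q, r, s}, S }

Trace:
Start: ℰ ∪ {∅, S} = { {}, {s}, {p, s}, {q, r}, S }.
Round 1: 2 new —
  {p, q, r}  = S∖{s}
  {q, r, s}  = {q, r} ∪ {s}
  — 7 sets.
Round 2: +1 →
  {p}  = S∖{q, r, s}
  — 8 sets.
After Round 3 the family is unchanged; done.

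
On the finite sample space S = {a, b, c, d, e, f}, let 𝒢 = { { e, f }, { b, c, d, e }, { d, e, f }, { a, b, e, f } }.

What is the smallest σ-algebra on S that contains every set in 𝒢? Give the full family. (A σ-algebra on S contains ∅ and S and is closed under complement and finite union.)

σ(𝒢) (64 sets): { ∅, { a }, { b }, { c }, { d }, { e }, { f }, { a, b }, { a, c }, { a, d }, { a, e }, { a, f }, { b, c }, { b, d }, { b, e }, { b, f }, { c, d }, { c, e }, { c, f }, { d, e }, { d, f }, { e, f }, { a, b, c }, { a, b, d }, { a, b, e }, { a, b, f }, { a, c, d }, { a, c, e }, { a, c, f }, { a, d, e }, { a, d, f }, { a, e, f }, { b, c, d }, { b, c, e }, { b, c, f }, { b, d, e }, { b, d, f }, { b, e, f }, { c, d, e }, { c, d, f }, { c, e, f }, { d, e, f }, { a, b, c, d }, { a, b, c, e }, { a, b, c, f }, { a, b, d, e }, { a, b, d, f }, { a, b, e, f }, { a, c, d, e }, { a, c, d, f }, { a, c, e, f }, { a, d, e, f }, { b, c, d, e }, { b, c, d, f }, { b, c, e, f }, { b, d, e, f }, { c, d, e, f }, { a, b, c, d, e }, { a, b, c, d, f }, { a, b, c, e, f }, { a, b, d, e, f }, { a, c, d, e, f }, { b, c, d, e, f }, S }

Derivation:
Start: 𝒢 ∪ {∅, S} = { ∅, { e, f }, { d, e, f }, { a, b, e, f }, { b, c, d, e }, S }.
Round 1: 6 new —
  { a, f }  = S∖{ b, c, d, e }
  { c, d }  = S∖{ a, b, e, f }
  { a, b, c }  = S∖{ d, e, f }
  { a, b, c, d }  = S∖{ e, f }
  { a, b, d, e, f }  = { d, e, f } ∪ { a, b, e, f }
  { b, c, d, e, f }  = { e, f } ∪ { b, c, d, e }
Round 2. New:
  { a }  = S∖{ b, c, d, e, f }
  { c }  = S∖{ a, b, d, e, f }
  { a, e, f }  = { e, f } ∪ { a, f }
  { a, b, c, f }  = { a, b, c } ∪ { a, f }
  { a, c, d, f }  = { c, d } ∪ { a, f }
  { a, d, e, f }  = { a, f } ∪ { d, e, f }
  { c, d, e, f }  = { c, d } ∪ { e, f }
  { a, b, c, d, e }  = { a, b, c } ∪ { b, c, d, e }
  { a, b, c, d, f }  = { a, f } ∪ { a, b, c, d }
  { a, b, c, e, f }  = { a, b, c } ∪ { e, f }
Round 3: +14 →
  { d }  = S∖{ a, b, c, e, f }
  { e }  = S∖{ a, b, c, d, f }
  { f }  = S∖{ a, b, c, d, e }
  { a, b }  = S∖{ c, d, e, f }
  { a, c }  = { c } ∪ { a }
  { b, c }  = S∖{ a, d, e, f }
  { b, e }  = S∖{ a, c, d, f }
  { d, e }  = S∖{ a, b, c, f }
  { a, c, d }  = { c, d } ∪ { a }
  { a, c, f }  = { a, f } ∪ { c }
  { b, c, d }  = S∖{ a, e, f }
  { c, e, f }  = { e, f } ∪ { c }
  { a, c, e, f }  = { a, e, f } ∪ { c }
  { a, c, d, e, f }  = { c, d } ∪ { a, d, e, f }
Round 4. New:
  { b }  = S∖{ a, c, d, e, f }
  { a, d }  = { a } ∪ { d }
  { a, e }  = { a } ∪ { e }
  { b, d }  = S∖{ a, c, e, f }
  { c, e }  = { e } ∪ { c }
  { c, f }  = { f } ∪ { c }
  { d, f }  = { f } ∪ { d }
  { a, b, d }  = S∖{ c, e, f }
  { a, b, e }  = { b, e } ∪ { a, b }
  { a, b, f }  = { a, b } ∪ { a, f }
  { a, c, e }  = { e } ∪ { a, c }
  { a, d, e }  = { a } ∪ { d, e }
  { a, d, f }  = { a, f } ∪ { d }
  { b, c, e }  = { b, e } ∪ { c }
  { b, c, f }  = { f } ∪ { b, c }
  { b, d, e }  = S∖{ a, c, f }
  { b, e, f }  = S∖{ a, c, d }
  { c, d, e }  = { c, d } ∪ { e }
  { c, d, f }  = { c, d } ∪ { f }
  { a, b, c, e }  = { b, e } ∪ { a, b, c }
  { a, b, d, e }  = { a, b } ∪ { d, e }
  { a, c, d, e }  = { e } ∪ { a, c, d }
  { b, c, d, f }  = { b, c, d } ∪ { f }
  { b, c, e, f }  = { b, e } ∪ { c, e, f }
  { b, d, e, f }  = S∖{ a, c }
Round 5. New:
  { b, f }  = S∖{ a, c, d, e }
  { b, d, f }  = S∖{ a, c, e }
  { a, b, d, f }  = S∖{ c, e }
Round 6: stable.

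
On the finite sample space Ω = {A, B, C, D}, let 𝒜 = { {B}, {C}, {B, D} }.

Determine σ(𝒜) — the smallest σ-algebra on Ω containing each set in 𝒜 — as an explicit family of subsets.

σ(𝒜) = { ∅, {A}, {B}, {C}, {D}, {A, B}, {A, C}, {A, D}, {B, C}, {B, D}, {C, D}, {A, B, C}, {A, B, D}, {A, C, D}, {B, C, D}, Ω }

Working:
Start: 𝒜 ∪ {∅, Ω} = { ∅, {B}, {C}, {B, D}, Ω }.
Pass 1: 5 new —
  {A, C}  = {B, D}ᶜ
  {B, C}  = {C} ∪ {B}
  {A, B, D}  = {C}ᶜ
  {A, C, D}  = {B}ᶜ
  {B, C, D}  = {C} ∪ {B, D}
  [10 total]
Pass 2: +3 →
  {A}  = {B, C, D}ᶜ
  {A, D}  = {B, C}ᶜ
  {A, B, C}  = {B} ∪ {A, C}
  [13 total]
Pass 3 (2 new):
  {D}  = {A, B, C}ᶜ
  {A, B}  = {B} ∪ {A}
  [15 total]
Pass 4: 1 new —
  {C, D}  = {A, B}ᶜ
  [16 total]
Pass 5: already closed under ᶜ and ∪.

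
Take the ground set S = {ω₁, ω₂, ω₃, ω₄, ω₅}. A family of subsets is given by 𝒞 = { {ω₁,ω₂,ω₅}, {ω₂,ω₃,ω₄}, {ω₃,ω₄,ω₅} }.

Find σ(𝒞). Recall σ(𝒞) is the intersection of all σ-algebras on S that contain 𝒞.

Answer: σ(𝒞) = { {}, {ω₁}, {ω₂}, {ω₅}, {ω₁,ω₂}, {ω₁,ω₅}, {ω₂,ω₅}, {ω₃,ω₄}, {ω₁,ω₂,ω₅}, {ω₁,ω₃,ω₄}, {ω₂,ω₃,ω₄}, {ω₃,ω₄,ω₅}, {ω₁,ω₂,ω₃,ω₄}, {ω₁,ω₃,ω₄,ω₅}, {ω₂,ω₃,ω₄,ω₅}, S }

Derivation:
Initial family (5 sets): { {}, {ω₁,ω₂,ω₅}, {ω₂,ω₃,ω₄}, {ω₃,ω₄,ω₅}, S }.
Pass 1: 4 new —
  {ω₁,ω₂}  = {ω₃,ω₄,ω₅}ᶜ
  {ω₁,ω₅}  = {ω₂,ω₃,ω₄}ᶜ
  {ω₃,ω₄}  = {ω₁,ω₂,ω₅}ᶜ
  {ω₂,ω₃,ω₄,ω₅}  = {ω₃,ω₄,ω₅} ∪ {ω₂,ω₃,ω₄}
  — 9 sets.
Pass 2 adds 3:
  {ω₁}  = {ω₂,ω₃,ω₄,ω₅}ᶜ
  {ω₁,ω₂,ω₃,ω₄}  = {ω₃,ω₄} ∪ {ω₁,ω₂}
  {ω₁,ω₃,ω₄,ω₅}  = {ω₃,ω₄,ω₅} ∪ {ω₁,ω₅}
  — 12 sets.
Pass 3 adds 3:
  {ω₂}  = {ω₁,ω₃,ω₄,ω₅}ᶜ
  {ω₅}  = {ω₁,ω₂,ω₃,ω₄}ᶜ
  {ω₁,ω₃,ω₄}  = {ω₃,ω₄} ∪ {ω₁}
  — 15 sets.
Pass 4: +1 →
  {ω₂,ω₅}  = {ω₁,ω₃,ω₄}ᶜ
  — 16 sets.
Pass 5 adds nothing — fixpoint reached.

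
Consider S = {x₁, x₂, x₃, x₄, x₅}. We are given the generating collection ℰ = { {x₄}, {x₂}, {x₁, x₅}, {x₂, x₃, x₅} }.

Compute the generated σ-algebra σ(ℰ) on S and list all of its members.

Take S₀ = ℰ ∪ {∅, S} = { {}, {x₂}, {x₄}, {x₁, x₅}, {x₂, x₃, x₅}, S }.
Iteration 1 adds 8:
  {x₁, x₄}  = {x₂, x₃, x₅}ᶜ
  {x₂, x₄}  = {x₄} ∪ {x₂}
  {x₁, x₂, x₅}  = {x₁, x₅} ∪ {x₂}
  {x₁, x₄, x₅}  = {x₁, x₅} ∪ {x₄}
  {x₂, x₃, x₄}  = {x₁, x₅}ᶜ
  {x₁, x₂, x₃, x₅}  = {x₄}ᶜ
  {x₁, x₃, x₄, x₅}  = {x₂}ᶜ
  {x₂, x₃, x₄, x₅}  = {x₂, x₃, x₅} ∪ {x₄}
Iteration 2 (7 new):
  {x₁}  = {x₂, x₃, x₄, x₅}ᶜ
  {x₂, x₃}  = {x₁, x₄, x₅}ᶜ
  {x₃, x₄}  = {x₁, x₂, x₅}ᶜ
  {x₁, x₂, x₄}  = {x₂} ∪ {x₁, x₄}
  {x₁, x₃, x₅}  = {x₂, x₄}ᶜ
  {x₁, x₂, x₃, x₄}  = {x₂, x₃, x₄} ∪ {x₁, x₄}
  {x₁, x₂, x₄, x₅}  = {x₁, x₄, x₅} ∪ {x₂}
Iteration 3. New:
  {x₃}  = {x₁, x₂, x₄, x₅}ᶜ
  {x₅}  = {x₁, x₂, x₃, x₄}ᶜ
  {x₁, x₂}  = {x₂} ∪ {x₁}
  {x₃, x₅}  = {x₁, x₂, x₄}ᶜ
  {x₁, x₂, x₃}  = {x₂, x₃} ∪ {x₁}
  {x₁, x₃, x₄}  = {x₃, x₄} ∪ {x₁, x₄}
Iteration 4 (5 new):
  {x₁, x₃}  = {x₃} ∪ {x₁}
  {x₂, x₅}  = {x₁, x₃, x₄}ᶜ
  {x₄, x₅}  = {x₁, x₂, x₃}ᶜ
  {x₂, x₄, x₅}  = {x₅} ∪ {x₂, x₄}
  {x₃, x₄, x₅}  = {x₁, x₂}ᶜ
Iteration 5: already closed under ᶜ and ∪.

Therefore σ(ℰ) = { {}, {x₁}, {x₂}, {x₃}, {x₄}, {x₅}, {x₁, x₂}, {x₁, x₃}, {x₁, x₄}, {x₁, x₅}, {x₂, x₃}, {x₂, x₄}, {x₂, x₅}, {x₃, x₄}, {x₃, x₅}, {x₄, x₅}, {x₁, x₂, x₃}, {x₁, x₂, x₄}, {x₁, x₂, x₅}, {x₁, x₃, x₄}, {x₁, x₃, x₅}, {x₁, x₄, x₅}, {x₂, x₃, x₄}, {x₂, x₃, x₅}, {x₂, x₄, x₅}, {x₃, x₄, x₅}, {x₁, x₂, x₃, x₄}, {x₁, x₂, x₃, x₅}, {x₁, x₂, x₄, x₅}, {x₁, x₃, x₄, x₅}, {x₂, x₃, x₄, x₅}, S } (|σ(ℰ)| = 32).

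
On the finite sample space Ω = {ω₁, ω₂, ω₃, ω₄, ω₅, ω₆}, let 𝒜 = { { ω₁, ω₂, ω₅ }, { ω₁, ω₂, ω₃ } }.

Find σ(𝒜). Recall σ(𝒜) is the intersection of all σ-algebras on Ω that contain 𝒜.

Start: 𝒜 ∪ {∅, Ω} = { {  }, { ω₁, ω₂, ω₃ }, { ω₁, ω₂, ω₅ }, Ω }.
Round 1: 3 new —
  { ω₃, ω₄, ω₆ }  = Ω∖{ ω₁, ω₂, ω₅ }
  { ω₄, ω₅, ω₆ }  = Ω∖{ ω₁, ω₂, ω₃ }
  { ω₁, ω₂, ω₃, ω₅ }  = { ω₁, ω₂, ω₅ } ∪ { ω₁, ω₂, ω₃ }
Round 2. New:
  { ω₄, ω₆ }  = Ω∖{ ω₁, ω₂, ω₃, ω₅ }
  { ω₃, ω₄, ω₅, ω₆ }  = { ω₃, ω₄, ω₆ } ∪ { ω₄, ω₅, ω₆ }
  { ω₁, ω₂, ω₃, ω₄, ω₆ }  = { ω₁, ω₂, ω₃ } ∪ { ω₃, ω₄, ω₆ }
  { ω₁, ω₂, ω₄, ω₅, ω₆ }  = { ω₁, ω₂, ω₅ } ∪ { ω₄, ω₅, ω₆ }
Round 3. New:
  { ω₃ }  = Ω∖{ ω₁, ω₂, ω₄, ω₅, ω₆ }
  { ω₅ }  = Ω∖{ ω₁, ω₂, ω₃, ω₄, ω₆ }
  { ω₁, ω₂ }  = Ω∖{ ω₃, ω₄, ω₅, ω₆ }
Round 4: +2 →
  { ω₃, ω₅ }  = { ω₃ } ∪ { ω₅ }
  { ω₁, ω₂, ω₄, ω₆ }  = { ω₁, ω₂ } ∪ { ω₄, ω₆ }
Round 5: no new sets; the family is a σ-algebra.

Hence σ(𝒜) has 16 members: { {  }, { ω₃ }, { ω₅ }, { ω₁, ω₂ }, { ω₃, ω₅ }, { ω₄, ω₆ }, { ω₁, ω₂, ω₃ }, { ω₁, ω₂, ω₅ }, { ω₃, ω₄, ω₆ }, { ω₄, ω₅, ω₆ }, { ω₁, ω₂, ω₃, ω₅ }, { ω₁, ω₂, ω₄, ω₆ }, { ω₃, ω₄, ω₅, ω₆ }, { ω₁, ω₂, ω₃, ω₄, ω₆ }, { ω₁, ω₂, ω₄, ω₅, ω₆ }, Ω }.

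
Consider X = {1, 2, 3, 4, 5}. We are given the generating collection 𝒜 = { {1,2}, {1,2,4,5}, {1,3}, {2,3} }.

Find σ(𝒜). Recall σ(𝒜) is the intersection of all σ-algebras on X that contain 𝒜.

Start: 𝒜 ∪ {∅, X} = { {}, {1,2}, {1,3}, {2,3}, {1,2,4,5}, X }.
Step 1 adds 5:
  {3}  = X∖{1,2,4,5}
  {1,2,3}  = {2,3} ∪ {1,2}
  {1,4,5}  = X∖{2,3}
  {2,4,5}  = X∖{1,3}
  {3,4,5}  = X∖{1,2}
  [11 total]
Step 2. New:
  {4,5}  = X∖{1,2,3}
  {1,3,4,5}  = {1,4,5} ∪ {3,4,5}
  {2,3,4,5}  = {3,4,5} ∪ {2,3}
  [14 total]
Step 3 (2 new):
  {1}  = X∖{2,3,4,5}
  {2}  = X∖{1,3,4,5}
  [16 total]
Step 4 adds nothing — fixpoint reached.

|σ(𝒜)| = 16.  σ(𝒜) = { {}, {1}, {2}, {3}, {1,2}, {1,3}, {2,3}, {4,5}, {1,2,3}, {1,4,5}, {2,4,5}, {3,4,5}, {1,2,4,5}, {1,3,4,5}, {2,3,4,5}, X }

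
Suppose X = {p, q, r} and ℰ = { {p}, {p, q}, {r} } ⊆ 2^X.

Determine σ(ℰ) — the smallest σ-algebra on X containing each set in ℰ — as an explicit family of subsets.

Seed the family with ℰ together with ∅ and X: { ∅, {p}, {r}, {p, q}, X }.
Step 1: 2 new —
  {p, r}  = {r} ∪ {p}
  {q, r}  = complement {p}
  (now 7)
Step 2 adds 1:
  {q}  = complement {p, r}
  (now 8)
Step 3: no new sets; the family is a σ-algebra.

σ(ℰ) = { ∅, {p}, {q}, {r}, {p, q}, {p, r}, {q, r}, X }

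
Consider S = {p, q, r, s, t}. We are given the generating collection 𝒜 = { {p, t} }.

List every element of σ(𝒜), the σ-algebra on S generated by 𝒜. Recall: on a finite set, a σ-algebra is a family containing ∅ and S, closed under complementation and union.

σ(𝒜) (4 sets): { ∅, {p, t}, {q, r, s}, S }

Check:
Begin from { ∅, {p, t}, S } (that is, 𝒜 plus ∅ and S).
Pass 1 adds 1:
  {q, r, s}  = S∖{p, t}
  |family| = 4
Pass 2 adds nothing — fixpoint reached.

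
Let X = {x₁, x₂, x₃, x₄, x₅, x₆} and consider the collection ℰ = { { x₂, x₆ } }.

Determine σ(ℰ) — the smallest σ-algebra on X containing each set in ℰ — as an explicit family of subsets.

|σ(ℰ)| = 4.  σ(ℰ) = { {  }, { x₂, x₆ }, { x₁, x₃, x₄, x₅ }, X }

Working:
Take S₀ = ℰ ∪ {∅, X} = { {  }, { x₂, x₆ }, X }.
Iteration 1: 1 new —
  { x₁, x₃, x₄, x₅ }  = complement { x₂, x₆ }
  (now 4)
Iteration 2: stable.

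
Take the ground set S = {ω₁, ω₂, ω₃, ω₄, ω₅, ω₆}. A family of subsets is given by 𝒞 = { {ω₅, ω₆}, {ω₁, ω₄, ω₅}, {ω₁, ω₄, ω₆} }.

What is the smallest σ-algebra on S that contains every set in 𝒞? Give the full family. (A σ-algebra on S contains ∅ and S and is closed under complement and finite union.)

σ(𝒞) = { ∅, {ω₅}, {ω₆}, {ω₁, ω₄}, {ω₂, ω₃}, {ω₅, ω₆}, {ω₁, ω₄, ω₅}, {ω₁, ω₄, ω₆}, {ω₂, ω₃, ω₅}, {ω₂, ω₃, ω₆}, {ω₁, ω₂, ω₃, ω₄}, {ω₁, ω₄, ω₅, ω₆}, {ω₂, ω₃, ω₅, ω₆}, {ω₁, ω₂, ω₃, ω₄, ω₅}, {ω₁, ω₂, ω₃, ω₄, ω₆}, S }

Check:
Take S₀ = 𝒞 ∪ {∅, S} = { ∅, {ω₅, ω₆}, {ω₁, ω₄, ω₅}, {ω₁, ω₄, ω₆}, S }.
Iteration 1: +4 →
  {ω₂, ω₃, ω₅}  = {ω₁, ω₄, ω₆}ᶜ
  {ω₂, ω₃, ω₆}  = {ω₁, ω₄, ω₅}ᶜ
  {ω₁, ω₂, ω₃, ω₄}  = {ω₅, ω₆}ᶜ
  {ω₁, ω₄, ω₅, ω₆}  = {ω₁, ω₄, ω₅} ∪ {ω₅, ω₆}
  — 9 sets.
Iteration 2. New:
  {ω₂, ω₃}  = {ω₁, ω₄, ω₅, ω₆}ᶜ
  {ω₂, ω₃, ω₅, ω₆}  = {ω₅, ω₆} ∪ {ω₂, ω₃, ω₆}
  {ω₁, ω₂, ω₃, ω₄, ω₅}  = {ω₁, ω₄, ω₅} ∪ {ω₂, ω₃, ω₅}
  {ω₁, ω₂, ω₃, ω₄, ω₆}  = {ω₂, ω₃, ω₆} ∪ {ω₁, ω₄, ω₆}
  — 13 sets.
Iteration 3. New:
  {ω₅}  = {ω₁, ω₂, ω₃, ω₄, ω₆}ᶜ
  {ω₆}  = {ω₁, ω₂, ω₃, ω₄, ω₅}ᶜ
  {ω₁, ω₄}  = {ω₂, ω₃, ω₅, ω₆}ᶜ
  — 16 sets.
Iteration 4 adds nothing — fixpoint reached.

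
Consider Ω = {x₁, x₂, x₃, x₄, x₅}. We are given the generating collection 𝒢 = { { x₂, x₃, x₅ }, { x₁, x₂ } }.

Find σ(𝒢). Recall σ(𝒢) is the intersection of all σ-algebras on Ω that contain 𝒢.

|σ(𝒢)| = 16.  σ(𝒢) = { {}, { x₁ }, { x₂ }, { x₄ }, { x₁, x₂ }, { x₁, x₄ }, { x₂, x₄ }, { x₃, x₅ }, { x₁, x₂, x₄ }, { x₁, x₃, x₅ }, { x₂, x₃, x₅ }, { x₃, x₄, x₅ }, { x₁, x₂, x₃, x₅ }, { x₁, x₃, x₄, x₅ }, { x₂, x₃, x₄, x₅ }, Ω }

Check:
Take S₀ = 𝒢 ∪ {∅, Ω} = { {}, { x₁, x₂ }, { x₂, x₃, x₅ }, Ω }.
Iteration 1: 3 new —
  { x₁, x₄ }  = Ω∖{ x₂, x₃, x₅ }
  { x₃, x₄, x₅ }  = Ω∖{ x₁, x₂ }
  { x₁, x₂, x₃, x₅ }  = { x₁, x₂ } ∪ { x₂, x₃, x₅ }
Iteration 2 (4 new):
  { x₄ }  = Ω∖{ x₁, x₂, x₃, x₅ }
  { x₁, x₂, x₄ }  = { x₁, x₄ } ∪ { x₁, x₂ }
  { x₁, x₃, x₄, x₅ }  = { x₃, x₄, x₅ } ∪ { x₁, x₄ }
  { x₂, x₃, x₄, x₅ }  = { x₃, x₄, x₅ } ∪ { x₂, x₃, x₅ }
Iteration 3: 3 new —
  { x₁ }  = Ω∖{ x₂, x₃, x₄, x₅ }
  { x₂ }  = Ω∖{ x₁, x₃, x₄, x₅ }
  { x₃, x₅ }  = Ω∖{ x₁, x₂, x₄ }
Iteration 4. New:
  { x₂, x₄ }  = { x₄ } ∪ { x₂ }
  { x₁, x₃, x₅ }  = { x₃, x₅ } ∪ { x₁ }
After Iteration 5 the family is unchanged; done.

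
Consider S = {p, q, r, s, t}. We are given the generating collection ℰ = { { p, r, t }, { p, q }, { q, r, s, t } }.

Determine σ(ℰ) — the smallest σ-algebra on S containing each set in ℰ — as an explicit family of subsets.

Seed the family with ℰ together with ∅ and S: { {  }, { p, q }, { p, r, t }, { q, r, s, t }, S }.
Step 1: +4 →
  { p }  = { q, r, s, t }ᶜ
  { q, s }  = { p, r, t }ᶜ
  { r, s, t }  = { p, q }ᶜ
  { p, q, r, t }  = { p, q } ∪ { p, r, t }
  (now 9)
Step 2. New:
  { s }  = { p, q, r, t }ᶜ
  { p, q, s }  = { p, q } ∪ { q, s }
  { p, r, s, t }  = { r, s, t } ∪ { p, r, t }
  (now 12)
Step 3: +3 →
  { q }  = { p, r, s, t }ᶜ
  { p, s }  = { s } ∪ { p }
  { r, t }  = { p, q, s }ᶜ
  (now 15)
Step 4 adds 1:
  { q, r, t }  = { p, s }ᶜ
  (now 16)
Step 5 adds nothing — fixpoint reached.

σ(ℰ) = { {  }, { p }, { q }, { s }, { p, q }, { p, s }, { q, s }, { r, t }, { p, q, s }, { p, r, t }, { q, r, t }, { r, s, t }, { p, q, r, t }, { p, r, s, t }, { q, r, s, t }, S }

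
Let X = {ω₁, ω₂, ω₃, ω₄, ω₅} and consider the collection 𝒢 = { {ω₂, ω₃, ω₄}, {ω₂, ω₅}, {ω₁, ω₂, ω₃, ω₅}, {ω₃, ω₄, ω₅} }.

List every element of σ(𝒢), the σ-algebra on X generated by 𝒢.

Start: 𝒢 ∪ {∅, X} = { {}, {ω₂, ω₅}, {ω₂, ω₃, ω₄}, {ω₃, ω₄, ω₅}, {ω₁, ω₂, ω₃, ω₅}, X }.
Round 1: +5 →
  {ω₄}  = ᶜ of {ω₁, ω₂, ω₃, ω₅}
  {ω₁, ω₂}  = ᶜ of {ω₃, ω₄, ω₅}
  {ω₁, ω₅}  = ᶜ of {ω₂, ω₃, ω₄}
  {ω₁, ω₃, ω₄}  = ᶜ of {ω₂, ω₅}
  {ω₂, ω₃, ω₄, ω₅}  = {ω₂, ω₅} ∪ {ω₃, ω₄, ω₅}
  (now 11)
Round 2: 7 new —
  {ω₁}  = ᶜ of {ω₂, ω₃, ω₄, ω₅}
  {ω₁, ω₂, ω₄}  = {ω₁, ω₂} ∪ {ω₄}
  {ω₁, ω₂, ω₅}  = {ω₂, ω₅} ∪ {ω₁, ω₂}
  {ω₁, ω₄, ω₅}  = {ω₁, ω₅} ∪ {ω₄}
  {ω₂, ω₄, ω₅}  = {ω₂, ω₅} ∪ {ω₄}
  {ω₁, ω₂, ω₃, ω₄}  = {ω₂, ω₃, ω₄} ∪ {ω₁, ω₂}
  {ω₁, ω₃, ω₄, ω₅}  = {ω₃, ω₄, ω₅} ∪ {ω₁, ω₃, ω₄}
  (now 18)
Round 3. New:
  {ω₂}  = ᶜ of {ω₁, ω₃, ω₄, ω₅}
  {ω₅}  = ᶜ of {ω₁, ω₂, ω₃, ω₄}
  {ω₁, ω₃}  = ᶜ of {ω₂, ω₄, ω₅}
  {ω₁, ω₄}  = {ω₄} ∪ {ω₁}
  {ω₂, ω₃}  = ᶜ of {ω₁, ω₄, ω₅}
  {ω₃, ω₄}  = ᶜ of {ω₁, ω₂, ω₅}
  {ω₃, ω₅}  = ᶜ of {ω₁, ω₂, ω₄}
  {ω₁, ω₂, ω₄, ω₅}  = {ω₁, ω₄, ω₅} ∪ {ω₂, ω₅}
  (now 26)
Round 4: 6 new —
  {ω₃}  = ᶜ of {ω₁, ω₂, ω₄, ω₅}
  {ω₂, ω₄}  = {ω₂} ∪ {ω₄}
  {ω₄, ω₅}  = {ω₅} ∪ {ω₄}
  {ω₁, ω₂, ω₃}  = {ω₁, ω₂} ∪ {ω₂, ω₃}
  {ω₁, ω₃, ω₅}  = {ω₅} ∪ {ω₁, ω₃}
  {ω₂, ω₃, ω₅}  = ᶜ of {ω₁, ω₄}
  (now 32)
Round 5 adds nothing — fixpoint reached.

Hence σ(𝒢) has 32 members: { {}, {ω₁}, {ω₂}, {ω₃}, {ω₄}, {ω₅}, {ω₁, ω₂}, {ω₁, ω₃}, {ω₁, ω₄}, {ω₁, ω₅}, {ω₂, ω₃}, {ω₂, ω₄}, {ω₂, ω₅}, {ω₃, ω₄}, {ω₃, ω₅}, {ω₄, ω₅}, {ω₁, ω₂, ω₃}, {ω₁, ω₂, ω₄}, {ω₁, ω₂, ω₅}, {ω₁, ω₃, ω₄}, {ω₁, ω₃, ω₅}, {ω₁, ω₄, ω₅}, {ω₂, ω₃, ω₄}, {ω₂, ω₃, ω₅}, {ω₂, ω₄, ω₅}, {ω₃, ω₄, ω₅}, {ω₁, ω₂, ω₃, ω₄}, {ω₁, ω₂, ω₃, ω₅}, {ω₁, ω₂, ω₄, ω₅}, {ω₁, ω₃, ω₄, ω₅}, {ω₂, ω₃, ω₄, ω₅}, X }.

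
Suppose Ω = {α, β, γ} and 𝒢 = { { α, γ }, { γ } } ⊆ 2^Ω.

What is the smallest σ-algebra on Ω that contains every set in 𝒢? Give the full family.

Initial family (4 sets): { {}, { γ }, { α, γ }, Ω }.
Pass 1 (2 new):
  { β }  = { α, γ }ᶜ
  { α, β }  = { γ }ᶜ
  [6 total]
Pass 2: +1 →
  { β, γ }  = { γ } ∪ { β }
  [7 total]
Pass 3: +1 →
  { α }  = { β, γ }ᶜ
  [8 total]
Pass 4 adds nothing — fixpoint reached.

|σ(𝒢)| = 8.  σ(𝒢) = { {}, { α }, { β }, { γ }, { α, β }, { α, γ }, { β, γ }, Ω }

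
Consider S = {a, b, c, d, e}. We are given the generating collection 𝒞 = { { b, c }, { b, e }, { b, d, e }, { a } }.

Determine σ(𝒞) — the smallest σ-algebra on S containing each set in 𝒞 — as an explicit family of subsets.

Initial family (6 sets): { {  }, { a }, { b, c }, { b, e }, { b, d, e }, S }.
Step 1: +8 →
  { a, c }  = ᶜ of { b, d, e }
  { a, b, c }  = { b, c } ∪ { a }
  { a, b, e }  = { b, e } ∪ { a }
  { a, c, d }  = ᶜ of { b, e }
  { a, d, e }  = ᶜ of { b, c }
  { b, c, e }  = { b, e } ∪ { b, c }
  { a, b, d, e }  = { b, d, e } ∪ { a }
  { b, c, d, e }  = ᶜ of { a }
Step 2 adds 7:
  { c }  = ᶜ of { a, b, d, e }
  { a, d }  = ᶜ of { b, c, e }
  { c, d }  = ᶜ of { a, b, e }
  { d, e }  = ᶜ of { a, b, c }
  { a, b, c, d }  = { a, b, c } ∪ { a, c, d }
  { a, b, c, e }  = { b, e } ∪ { a, b, c }
  { a, c, d, e }  = { a, d, e } ∪ { a, c, d }
Step 3: +5 →
  { b }  = ᶜ of { a, c, d, e }
  { d }  = ᶜ of { a, b, c, e }
  { e }  = ᶜ of { a, b, c, d }
  { b, c, d }  = { c, d } ∪ { b, c }
  { c, d, e }  = { c, d } ∪ { d, e }
Step 4: +6 →
  { a, b }  = ᶜ of { c, d, e }
  { a, e }  = ᶜ of { b, c, d }
  { b, d }  = { b } ∪ { d }
  { c, e }  = { e } ∪ { c }
  { a, b, d }  = { b } ∪ { a, d }
  { a, c, e }  = { e } ∪ { a, c }
After Step 5 the family is unchanged; done.

Therefore σ(𝒞) = { {  }, { a }, { b }, { c }, { d }, { e }, { a, b }, { a, c }, { a, d }, { a, e }, { b, c }, { b, d }, { b, e }, { c, d }, { c, e }, { d, e }, { a, b, c }, { a, b, d }, { a, b, e }, { a, c, d }, { a, c, e }, { a, d, e }, { b, c, d }, { b, c, e }, { b, d, e }, { c, d, e }, { a, b, c, d }, { a, b, c, e }, { a, b, d, e }, { a, c, d, e }, { b, c, d, e }, S } (|σ(𝒞)| = 32).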